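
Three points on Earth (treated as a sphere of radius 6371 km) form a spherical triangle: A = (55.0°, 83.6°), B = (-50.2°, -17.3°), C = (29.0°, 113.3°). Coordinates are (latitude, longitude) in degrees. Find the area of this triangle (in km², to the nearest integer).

60249736 km²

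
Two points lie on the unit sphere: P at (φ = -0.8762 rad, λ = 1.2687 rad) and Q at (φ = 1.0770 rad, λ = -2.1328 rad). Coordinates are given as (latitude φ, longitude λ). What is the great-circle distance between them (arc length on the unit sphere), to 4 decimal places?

2.8949

In radians: φ₁ = -0.8762, φ₂ = 1.0770, Δλ = 165.108° = 2.8817 rad.
Haversine: a = sin²(Δφ/2) + cos φ₁ cos φ₂ sin²(Δλ/2) = 0.6866 + (0.6401)(0.4740)(0.9832) = 0.98486.
Central angle c = 2·arcsin(√a) = 2.89487 rad.
On the unit sphere the arc length equals the central angle: 2.8949.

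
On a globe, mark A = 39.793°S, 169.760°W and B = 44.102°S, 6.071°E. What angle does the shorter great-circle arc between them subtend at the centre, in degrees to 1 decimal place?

96.0°

With latitudes φ₁ = -39.793°, φ₂ = -44.102° and longitude difference Δλ = 175.831°:
cos c = sin φ₁ sin φ₂ + cos φ₁ cos φ₂ cos Δλ = (-0.6400)(-0.6959) + (0.7684)(0.7181)(-0.9974) = -0.10489,
so c = arccos(-0.10489) = 1.67588 rad.
So the angular separation is 96.0°.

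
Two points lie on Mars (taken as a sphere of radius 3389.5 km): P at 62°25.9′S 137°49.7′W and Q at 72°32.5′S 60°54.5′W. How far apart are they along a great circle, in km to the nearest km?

Let φ₁ = -1.0896 rad, φ₂ = -1.2661 rad, and Δλ = 1.3425 rad.
Haversine: a = sin²(Δφ/2) + cos φ₁ cos φ₂ sin²(Δλ/2) = 0.0078 + (0.4628)(0.3000)(0.3868) = 0.06148.
Central angle c = 2·arcsin(√a) = 0.50111 rad.
Distance = R·c = 3389.5 × 0.5011 ≈ 1699 km.

1699 km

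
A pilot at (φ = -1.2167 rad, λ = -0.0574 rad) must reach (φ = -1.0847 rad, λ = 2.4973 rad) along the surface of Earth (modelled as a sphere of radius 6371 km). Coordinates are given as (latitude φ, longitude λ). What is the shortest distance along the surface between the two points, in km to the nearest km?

Let φ₁ = -1.2167 rad, φ₂ = -1.0847 rad, and Δλ = 2.5547 rad.
cos c = sin φ₁ sin φ₂ + cos φ₁ cos φ₂ cos Δλ = (-0.9380)(-0.8842) + (0.3467)(0.4672)(-0.8327) = 0.69443,
so c = arccos(0.69443) = 0.80317 rad.
Distance = R·c = 6371 × 0.8032 ≈ 5117 km.

5117 km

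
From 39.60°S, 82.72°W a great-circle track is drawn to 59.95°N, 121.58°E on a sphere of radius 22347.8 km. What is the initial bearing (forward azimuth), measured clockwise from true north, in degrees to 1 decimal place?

331.3°

Δλ = -155.700° = -2.7175 rad.
y = sin Δλ · cos φ₂ = (-0.4115)(0.5008) = -0.2061
x = cos φ₁ sin φ₂ − sin φ₁ cos φ₂ cos Δλ = (0.7705)(0.8656) − (-0.6374)(0.5008)(-0.9114) = 0.3760
θ = atan2(y, x) = -28.72°; adding 360° gives 331.3°.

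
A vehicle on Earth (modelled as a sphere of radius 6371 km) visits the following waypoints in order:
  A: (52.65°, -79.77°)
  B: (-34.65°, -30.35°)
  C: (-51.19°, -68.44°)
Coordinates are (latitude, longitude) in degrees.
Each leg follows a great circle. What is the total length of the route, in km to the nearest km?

Leg A→B: central angle 1.6985 rad, distance 10820.9 km.
Leg B→C: central angle 0.5570 rad, distance 3548.9 km.
Total: 10820.9 + 3548.9 ≈ 14370 km.

14370 km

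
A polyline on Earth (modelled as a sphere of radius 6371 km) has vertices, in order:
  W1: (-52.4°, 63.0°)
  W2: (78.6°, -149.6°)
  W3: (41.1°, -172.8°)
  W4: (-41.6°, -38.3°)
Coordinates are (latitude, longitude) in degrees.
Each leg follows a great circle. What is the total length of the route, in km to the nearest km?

37395 km

Leg W1→W2: central angle 2.6430 rad, distance 16838.6 km.
Leg W2→W3: central angle 0.6740 rad, distance 4294.3 km.
Leg W3→W4: central angle 2.5525 rad, distance 16261.7 km.
Total: 16838.6 + 4294.3 + 16261.7 ≈ 37395 km.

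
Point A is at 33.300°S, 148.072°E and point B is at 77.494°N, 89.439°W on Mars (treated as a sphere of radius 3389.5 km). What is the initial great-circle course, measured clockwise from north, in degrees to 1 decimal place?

Δλ = 122.489° = 2.1378 rad.
y = sin Δλ · cos φ₂ = (0.8435)(0.2165) = 0.1827
x = cos φ₁ sin φ₂ − sin φ₁ cos φ₂ cos Δλ = (0.8358)(0.9763) − (-0.5490)(0.2165)(-0.5371) = 0.7521
θ = atan2(y, x) = 13.65°, so the bearing is 13.7°.

13.7°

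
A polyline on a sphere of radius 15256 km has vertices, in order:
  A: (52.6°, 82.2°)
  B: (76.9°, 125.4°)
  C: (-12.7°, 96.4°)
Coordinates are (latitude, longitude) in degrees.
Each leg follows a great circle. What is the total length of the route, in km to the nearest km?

32019 km

Leg A→B: central angle 0.5072 rad, distance 7738.3 km.
Leg B→C: central angle 1.5915 rad, distance 24280.5 km.
Total: 7738.3 + 24280.5 ≈ 32019 km.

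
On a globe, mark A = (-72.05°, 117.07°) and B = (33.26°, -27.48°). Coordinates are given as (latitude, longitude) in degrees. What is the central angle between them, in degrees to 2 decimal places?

137.03°

With latitudes φ₁ = -72.050°, φ₂ = 33.260° and longitude difference Δλ = -144.550°:
Haversine: a = sin²(Δφ/2) + cos φ₁ cos φ₂ sin²(Δλ/2) = 0.6320 + (0.3082)(0.8362)(0.9073) = 0.86584.
Central angle c = 2·arcsin(√a) = 2.39157 rad.
So the angular separation is 137.03°.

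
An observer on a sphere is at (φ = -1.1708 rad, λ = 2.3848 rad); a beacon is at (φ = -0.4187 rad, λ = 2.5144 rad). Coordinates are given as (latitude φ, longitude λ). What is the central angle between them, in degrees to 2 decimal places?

Let φ₁ = -1.1708 rad, φ₂ = -0.4187 rad, and Δλ = 0.1296 rad.
cos c = sin φ₁ sin φ₂ + cos φ₁ cos φ₂ cos Δλ = (-0.9211)(-0.4066) + (0.3894)(0.9136)(0.9916) = 0.72727,
so c = arccos(0.72727) = 0.75646 rad.
So the angular separation is 43.34°.

43.34°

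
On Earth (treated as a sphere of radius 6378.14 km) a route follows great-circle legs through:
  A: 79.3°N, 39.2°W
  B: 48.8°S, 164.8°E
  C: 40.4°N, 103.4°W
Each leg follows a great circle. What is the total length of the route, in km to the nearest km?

Leg A→B: central angle 2.5888 rad, distance 16511.7 km.
Leg B→C: central angle 2.0983 rad, distance 13383.5 km.
Total: 16511.7 + 13383.5 ≈ 29895 km.

29895 km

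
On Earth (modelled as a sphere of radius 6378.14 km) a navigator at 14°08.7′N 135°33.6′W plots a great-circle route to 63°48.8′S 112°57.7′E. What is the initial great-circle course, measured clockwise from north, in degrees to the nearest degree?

206°

With φ₁ = 0.2469, φ₂ = -1.1138, Δλ = -1.9457 rad, the forward-azimuth formula gives
θ = atan2( sin Δλ cos φ₂ , cos φ₁ sin φ₂ − sin φ₁ cos φ₂ cos Δλ ) = atan2(-0.4107, -0.8307) = -153.69°.
Adding 360° brings this into [0°, 360°): 206°.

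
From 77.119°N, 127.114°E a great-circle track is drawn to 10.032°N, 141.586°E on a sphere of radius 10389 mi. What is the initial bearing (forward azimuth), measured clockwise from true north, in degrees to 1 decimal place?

164.6°

Δλ = 14.472° = 0.2526 rad.
y = sin Δλ · cos φ₂ = (0.2499)(0.9847) = 0.2461
x = cos φ₁ sin φ₂ − sin φ₁ cos φ₂ cos Δλ = (0.2229)(0.1742) − (0.9748)(0.9847)(0.9683) = -0.8906
θ = atan2(y, x) = 164.55°, so the bearing is 164.6°.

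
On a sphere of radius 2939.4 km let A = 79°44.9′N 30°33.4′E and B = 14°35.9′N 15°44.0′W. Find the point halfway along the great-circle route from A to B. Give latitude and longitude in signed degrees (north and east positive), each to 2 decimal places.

48.38°, -9.01°

Central angle δ = 1.1950 rad. Interpolating on the sphere with fraction f = 0.5:
P = [sin((1−f)δ)·A + sin(fδ)·B] / sin δ = 0.6048·A + 0.6048·B in Cartesian coordinates,
giving P = (0.6560, -0.1040, 0.7476), i.e. latitude 48.38°, longitude -9.01°.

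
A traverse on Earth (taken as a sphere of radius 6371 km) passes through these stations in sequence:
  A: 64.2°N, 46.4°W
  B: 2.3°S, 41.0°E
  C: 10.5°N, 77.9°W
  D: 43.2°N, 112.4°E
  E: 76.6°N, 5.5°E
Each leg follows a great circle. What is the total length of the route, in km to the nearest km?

43051 km

Leg A→B: central angle 1.5872 rad, distance 10112.1 km.
Leg B→C: central angle 2.0739 rad, distance 13212.6 km.
Leg C→D: central angle 2.1901 rad, distance 13953.1 km.
Leg D→E: central angle 0.9061 rad, distance 5772.9 km.
Total: 10112.1 + 13212.6 + 13953.1 + 5772.9 ≈ 43051 km.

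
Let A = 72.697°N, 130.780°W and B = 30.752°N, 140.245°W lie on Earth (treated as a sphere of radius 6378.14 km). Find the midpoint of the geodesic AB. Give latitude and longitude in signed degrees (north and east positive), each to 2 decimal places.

Central angle δ = 0.7373 rad. Interpolating on the sphere with fraction f = 0.5:
P = [sin((1−f)δ)·A + sin(fδ)·B] / sin δ = 0.5360·A + 0.5360·B in Cartesian coordinates,
giving P = (-0.4583, -0.4153, 0.7858), i.e. latitude 51.80°, longitude -137.82°.

51.80°, -137.82°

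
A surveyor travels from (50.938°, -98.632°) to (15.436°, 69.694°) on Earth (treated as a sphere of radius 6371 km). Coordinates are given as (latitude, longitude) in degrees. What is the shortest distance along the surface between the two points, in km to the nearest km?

In radians: φ₁ = 0.8890, φ₂ = 0.2694, Δλ = 168.326° = 2.9378 rad.
cos c = sin φ₁ sin φ₂ + cos φ₁ cos φ₂ cos Δλ = (0.7765)(0.2662) + (0.6302)(0.9639)(-0.9793) = -0.38820,
so c = arccos(-0.38820) = 1.96947 rad.
Distance = R·c = 6371 × 1.9695 ≈ 12548 km.

12548 km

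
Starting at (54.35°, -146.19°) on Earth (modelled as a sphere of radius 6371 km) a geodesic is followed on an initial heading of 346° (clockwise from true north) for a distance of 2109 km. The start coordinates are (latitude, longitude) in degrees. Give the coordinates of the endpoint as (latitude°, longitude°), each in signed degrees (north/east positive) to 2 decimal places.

72.23°, -161.12°

Angular distance δ = d/R = 2109/6371 = 0.33103 rad; initial bearing θ = 6.0388 rad.
sin φ₂ = sin φ₁ cos δ + cos φ₁ sin δ cos θ = (0.8126)(0.9457) + (0.5828)(0.3250)(0.9703) = 0.9523, so φ₂ = 72.23°.
Δλ = atan2(sin θ sin δ cos φ₁, cos δ − sin φ₁ sin φ₂) = atan2(-0.0458, 0.1719) = -14.928°.
λ₂ = -146.190° − 14.928° = -161.12°.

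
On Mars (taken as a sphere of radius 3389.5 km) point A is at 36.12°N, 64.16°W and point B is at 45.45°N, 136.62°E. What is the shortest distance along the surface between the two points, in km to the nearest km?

With latitudes φ₁ = 36.120°, φ₂ = 45.450° and longitude difference Δλ = -159.220°:
Haversine: a = sin²(Δφ/2) + cos φ₁ cos φ₂ sin²(Δλ/2) = 0.0066 + (0.8078)(0.7015)(0.9675) = 0.55487.
Central angle c = 2·arcsin(√a) = 1.68076 rad.
Distance = R·c = 3389.5 × 1.6808 ≈ 5697 km.

5697 km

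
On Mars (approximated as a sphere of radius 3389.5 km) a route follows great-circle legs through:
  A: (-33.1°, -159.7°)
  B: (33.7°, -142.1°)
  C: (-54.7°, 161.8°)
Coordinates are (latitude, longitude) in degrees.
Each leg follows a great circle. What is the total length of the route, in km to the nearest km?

10025 km

Leg A→B: central angle 1.2011 rad, distance 4071.2 km.
Leg B→C: central angle 1.7566 rad, distance 5953.8 km.
Total: 4071.2 + 5953.8 ≈ 10025 km.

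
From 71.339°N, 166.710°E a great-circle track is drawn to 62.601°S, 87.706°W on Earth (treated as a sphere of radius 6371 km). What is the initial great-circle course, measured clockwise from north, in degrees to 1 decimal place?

With φ₁ = 1.2451, φ₂ = -1.0926, Δλ = 1.8428 rad, the forward-azimuth formula gives
θ = atan2( sin Δλ cos φ₂ , cos φ₁ sin φ₂ − sin φ₁ cos φ₂ cos Δλ ) = atan2(0.4433, -0.1669) = 110.64°.
So the initial bearing is 110.6°.

110.6°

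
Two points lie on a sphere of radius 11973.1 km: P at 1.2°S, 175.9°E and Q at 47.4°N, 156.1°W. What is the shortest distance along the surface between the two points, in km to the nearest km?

Let φ₁ = -0.0209 rad, φ₂ = 0.8273 rad, and Δλ = 0.4887 rad.
cos c = sin φ₁ sin φ₂ + cos φ₁ cos φ₂ cos Δλ = (-0.0209)(0.7361) + (0.9998)(0.6769)(0.8829) = 0.58210,
so c = arccos(0.58210) = 0.94949 rad.
Distance = R·c = 11973.1 × 0.9495 ≈ 11368 km.

11368 km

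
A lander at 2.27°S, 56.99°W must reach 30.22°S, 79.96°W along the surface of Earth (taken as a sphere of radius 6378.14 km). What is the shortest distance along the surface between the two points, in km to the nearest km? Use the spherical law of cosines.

Let φ₁ = -0.0396 rad, φ₂ = -0.5274 rad, and Δλ = -0.4009 rad.
cos c = sin φ₁ sin φ₂ + cos φ₁ cos φ₂ cos Δλ = (-0.0396)(-0.5033) + (0.9992)(0.8641)(0.9207) = 0.81490,
so c = arccos(0.81490) = 0.61825 rad.
Distance = R·c = 6378.14 × 0.6182 ≈ 3943 km.

3943 km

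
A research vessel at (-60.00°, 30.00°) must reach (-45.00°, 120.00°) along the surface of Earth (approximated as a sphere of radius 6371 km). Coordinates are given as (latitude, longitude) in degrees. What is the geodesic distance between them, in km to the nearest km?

In radians: φ₁ = -1.0472, φ₂ = -0.7854, Δλ = 90.000° = 1.5708 rad.
Haversine: a = sin²(Δφ/2) + cos φ₁ cos φ₂ sin²(Δλ/2) = 0.0170 + (0.5000)(0.7071)(0.5000) = 0.19381.
Central angle c = 2·arcsin(√a) = 0.91174 rad.
Distance = R·c = 6371 × 0.9117 ≈ 5809 km.

5809 km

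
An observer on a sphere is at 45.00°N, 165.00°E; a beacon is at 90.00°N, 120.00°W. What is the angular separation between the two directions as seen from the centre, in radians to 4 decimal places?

In radians: φ₁ = 0.7854, φ₂ = 1.5708, Δλ = 75.000° = 1.3090 rad.
Haversine: a = sin²(Δφ/2) + cos φ₁ cos φ₂ sin²(Δλ/2) = 0.1464 + (0.7071)(0.0000)(0.3706) = 0.14645.
Central angle c = 2·arcsin(√a) = 0.78540 rad.
So the angular separation is 0.7854 rad.

0.7854 rad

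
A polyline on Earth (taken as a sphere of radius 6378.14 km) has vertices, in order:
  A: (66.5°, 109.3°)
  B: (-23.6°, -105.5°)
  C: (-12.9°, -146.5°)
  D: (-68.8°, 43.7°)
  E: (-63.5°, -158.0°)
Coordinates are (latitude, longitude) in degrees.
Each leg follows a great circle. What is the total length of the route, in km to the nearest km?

Leg A→B: central angle 2.3012 rad, distance 14677.6 km.
Leg B→C: central angle 0.7021 rad, distance 4477.9 km.
Leg C→D: central angle 1.7100 rad, distance 10906.8 km.
Leg D→E: central angle 0.8170 rad, distance 5210.6 km.
Total: 14677.6 + 4477.9 + 10906.8 + 5210.6 ≈ 35273 km.

35273 km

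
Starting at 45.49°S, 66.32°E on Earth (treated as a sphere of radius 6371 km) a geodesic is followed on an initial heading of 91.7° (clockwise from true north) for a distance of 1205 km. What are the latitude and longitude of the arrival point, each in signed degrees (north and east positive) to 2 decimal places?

-44.77°, 81.67°

Angular distance δ = d/R = 1205/6371 = 0.18914 rad; initial bearing θ = 1.6005 rad.
sin φ₂ = sin φ₁ cos δ + cos φ₁ sin δ cos θ = (-0.7131)(0.9822) + (0.7010)(0.1880)(-0.0297) = -0.7043, so φ₂ = -44.77°.
Δλ = atan2(sin θ sin δ cos φ₁, cos δ − sin φ₁ sin φ₂) = atan2(0.1317, 0.4799) = 15.351°.
λ₂ = 66.320° + 15.351° = 81.67°.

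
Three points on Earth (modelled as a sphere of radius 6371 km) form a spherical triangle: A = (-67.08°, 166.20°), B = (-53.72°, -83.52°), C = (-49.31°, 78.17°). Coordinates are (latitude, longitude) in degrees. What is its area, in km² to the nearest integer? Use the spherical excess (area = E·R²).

Side lengths (central angles): a = 1.3233, b = 0.7854, c = 0.8465 rad; semiperimeter s = 1.4776.
By l'Huilier's theorem, tan(E/4) = √[tan(s/2) tan((s−a)/2) tan((s−b)/2) tan((s−c)/2)], giving spherical excess E = 0.3632 rad.
Area = E·R² = 0.3632 × (6371)² ≈ 14741329 km².

14741329 km²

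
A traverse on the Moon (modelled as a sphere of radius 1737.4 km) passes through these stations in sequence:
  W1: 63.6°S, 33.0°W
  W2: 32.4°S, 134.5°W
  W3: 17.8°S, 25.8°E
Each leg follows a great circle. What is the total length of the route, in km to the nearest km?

5837 km

Leg W1→W2: central angle 1.1537 rad, distance 2004.5 km.
Leg W2→W3: central angle 2.2056 rad, distance 3832.1 km.
Total: 2004.5 + 3832.1 ≈ 5837 km.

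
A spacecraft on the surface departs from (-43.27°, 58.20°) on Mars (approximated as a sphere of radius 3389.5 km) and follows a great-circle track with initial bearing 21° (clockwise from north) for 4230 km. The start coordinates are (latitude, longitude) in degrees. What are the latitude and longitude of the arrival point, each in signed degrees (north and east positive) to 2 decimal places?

25.29°, 80.28°

Angular distance δ = d/R = 4230/3389.5 = 1.24797 rad; initial bearing θ = 0.3665 rad.
sin φ₂ = sin φ₁ cos δ + cos φ₁ sin δ cos θ = (-0.6854)(0.3172) + (0.7281)(0.9483)(0.9336) = 0.4272, so φ₂ = 25.29°.
Δλ = atan2(sin θ sin δ cos φ₁, cos δ − sin φ₁ sin φ₂) = atan2(0.2475, 0.6101) = 22.079°.
λ₂ = 58.200° + 22.079° = 80.28°.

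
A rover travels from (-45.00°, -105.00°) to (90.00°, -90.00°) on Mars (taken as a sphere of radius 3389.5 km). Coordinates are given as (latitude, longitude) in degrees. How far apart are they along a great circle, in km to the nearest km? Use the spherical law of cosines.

7986 km

In radians: φ₁ = -0.7854, φ₂ = 1.5708, Δλ = 15.000° = 0.2618 rad.
cos c = sin φ₁ sin φ₂ + cos φ₁ cos φ₂ cos Δλ = (-0.7071)(1.0000) + (0.7071)(0.0000)(0.9659) = -0.70711,
so c = arccos(-0.70711) = 2.35619 rad.
Distance = R·c = 3389.5 × 2.3562 ≈ 7986 km.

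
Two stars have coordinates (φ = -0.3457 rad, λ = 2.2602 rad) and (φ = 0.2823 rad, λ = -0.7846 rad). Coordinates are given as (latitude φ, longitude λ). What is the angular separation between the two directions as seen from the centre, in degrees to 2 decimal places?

173.60°

Let φ₁ = -0.3457 rad, φ₂ = 0.2823 rad, and Δλ = -3.0448 rad.
cos c = sin φ₁ sin φ₂ + cos φ₁ cos φ₂ cos Δλ = (-0.3389)(0.2786) + (0.9408)(0.9604)(-0.9953) = -0.99376,
so c = arccos(-0.99376) = 3.02983 rad.
So the angular separation is 173.60°.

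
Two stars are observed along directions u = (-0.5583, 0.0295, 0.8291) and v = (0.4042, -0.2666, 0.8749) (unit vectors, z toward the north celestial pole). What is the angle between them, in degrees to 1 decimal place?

60.5°

u·v = 0.4919; |u| = 1.0000, |v| = 1.0000.
cos θ = (u·v)/(|u||v|) = 0.4919, so θ = 60.5°.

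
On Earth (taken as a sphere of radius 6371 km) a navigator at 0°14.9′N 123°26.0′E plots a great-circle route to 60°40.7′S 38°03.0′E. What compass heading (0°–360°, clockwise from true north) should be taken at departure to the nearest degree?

With φ₁ = 0.0043, φ₂ = -1.0590, Δλ = -1.4902 rad, the forward-azimuth formula gives
θ = atan2( sin Δλ cos φ₂ , cos φ₁ sin φ₂ − sin φ₁ cos φ₂ cos Δλ ) = atan2(-0.4881, -0.8720) = -150.76°.
Adding 360° brings this into [0°, 360°): 209°.

209°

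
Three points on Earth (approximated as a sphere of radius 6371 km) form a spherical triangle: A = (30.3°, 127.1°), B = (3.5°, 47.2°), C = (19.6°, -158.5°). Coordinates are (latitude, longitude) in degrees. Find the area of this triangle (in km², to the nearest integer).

13709589 km²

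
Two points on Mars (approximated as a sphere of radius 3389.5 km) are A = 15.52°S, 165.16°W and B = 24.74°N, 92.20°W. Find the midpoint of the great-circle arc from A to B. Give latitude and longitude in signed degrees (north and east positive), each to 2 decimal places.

5.73°, -129.93°

The central angle between A and B is δ = 1.4258 rad.
With f = 0.5, the slerp weights are sin((1−f)δ)/sin δ = 0.6610 and sin(fδ)/sin δ = 0.6610.
Weighted sum of the unit vectors: (0.6610)·(-0.9314,-0.2468,-0.2676) + (0.6610)·(-0.0349,-0.9075,0.4185) = (-0.6387, -0.7630, 0.0998).
Converting back: φ = atan2(z, √(x²+y²)) = 5.73°, λ = atan2(y, x) = -129.93°.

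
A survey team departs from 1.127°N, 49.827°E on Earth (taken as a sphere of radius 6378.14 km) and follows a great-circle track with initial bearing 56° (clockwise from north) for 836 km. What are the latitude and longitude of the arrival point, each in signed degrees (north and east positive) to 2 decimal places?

5.31°, 56.07°

Angular distance δ = d/R = 836/6378.14 = 0.13107 rad; initial bearing θ = 0.9774 rad.
sin φ₂ = sin φ₁ cos δ + cos φ₁ sin δ cos θ = (0.0197)(0.9914) + (0.9998)(0.1307)(0.5592) = 0.0926, so φ₂ = 5.31°.
Δλ = atan2(sin θ sin δ cos φ₁, cos δ − sin φ₁ sin φ₂) = atan2(0.1083, 0.9896) = 6.247°.
λ₂ = 49.827° + 6.247° = 56.07°.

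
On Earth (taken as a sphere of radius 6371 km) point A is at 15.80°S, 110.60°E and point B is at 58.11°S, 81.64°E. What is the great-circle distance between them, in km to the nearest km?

5279 km

With latitudes φ₁ = -15.800°, φ₂ = -58.110° and longitude difference Δλ = -28.960°:
Haversine: a = sin²(Δφ/2) + cos φ₁ cos φ₂ sin²(Δλ/2) = 0.1302 + (0.9622)(0.5283)(0.0625) = 0.16202.
Central angle c = 2·arcsin(√a) = 0.82854 rad.
Distance = R·c = 6371 × 0.8285 ≈ 5279 km.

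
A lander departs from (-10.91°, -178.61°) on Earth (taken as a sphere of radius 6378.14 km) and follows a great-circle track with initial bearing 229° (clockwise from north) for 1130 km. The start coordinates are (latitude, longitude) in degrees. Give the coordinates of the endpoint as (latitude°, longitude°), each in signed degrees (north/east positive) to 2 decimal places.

Angular distance δ = d/R = 1130/6378.14 = 0.17717 rad; initial bearing θ = 3.9968 rad.
sin φ₂ = sin φ₁ cos δ + cos φ₁ sin δ cos θ = (-0.1893)(0.9843) + (0.9819)(0.1762)(-0.6561) = -0.2998, so φ₂ = -17.45°.
Δλ = atan2(sin θ sin δ cos φ₁, cos δ − sin φ₁ sin φ₂) = atan2(-0.1306, 0.9276) = -8.015°.
λ₂ = -178.610° − 8.015° = -186.62° → 173.38° after wrapping to (−180°, 180°].

-17.45°, 173.38°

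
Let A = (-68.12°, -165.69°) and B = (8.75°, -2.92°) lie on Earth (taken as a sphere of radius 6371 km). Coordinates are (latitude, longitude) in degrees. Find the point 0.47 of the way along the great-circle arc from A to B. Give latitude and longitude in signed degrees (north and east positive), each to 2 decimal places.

The central angle between A and B is δ = 2.0863 rad.
With f = 0.47, the slerp weights are sin((1−f)δ)/sin δ = 1.0273 and sin(fδ)/sin δ = 0.9549.
Weighted sum of the unit vectors: (1.0273)·(-0.3611,-0.0921,-0.9280) + (0.9549)·(0.9871,-0.0503,0.1521) = (0.5716, -0.1427, -0.8080).
Converting back: φ = atan2(z, √(x²+y²)) = -53.90°, λ = atan2(y, x) = -14.02°.

-53.90°, -14.02°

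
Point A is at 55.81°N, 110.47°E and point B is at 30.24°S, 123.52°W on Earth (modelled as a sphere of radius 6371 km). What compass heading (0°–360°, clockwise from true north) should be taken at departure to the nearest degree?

79°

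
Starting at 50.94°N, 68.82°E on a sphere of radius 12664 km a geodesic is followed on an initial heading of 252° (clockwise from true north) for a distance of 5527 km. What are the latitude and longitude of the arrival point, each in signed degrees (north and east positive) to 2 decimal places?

38.42°, 37.95°

Angular distance δ = d/R = 5527/12664 = 0.43643 rad; initial bearing θ = 4.3982 rad.
sin φ₂ = sin φ₁ cos δ + cos φ₁ sin δ cos θ = (0.7765)(0.9063) + (0.6301)(0.4227)(-0.3090) = 0.6214, so φ₂ = 38.42°.
Δλ = atan2(sin θ sin δ cos φ₁, cos δ − sin φ₁ sin φ₂) = atan2(-0.2533, 0.4238) = -30.871°.
λ₂ = 68.820° − 30.871° = 37.95°.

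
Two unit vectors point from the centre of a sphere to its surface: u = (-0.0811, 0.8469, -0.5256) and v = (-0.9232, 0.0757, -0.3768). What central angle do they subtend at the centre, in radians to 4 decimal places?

u·v = 0.3370; |u| = 1.0000, |v| = 1.0000.
cos θ = (u·v)/(|u||v|) = 0.3370, so θ = 1.2271 rad.

1.2271 rad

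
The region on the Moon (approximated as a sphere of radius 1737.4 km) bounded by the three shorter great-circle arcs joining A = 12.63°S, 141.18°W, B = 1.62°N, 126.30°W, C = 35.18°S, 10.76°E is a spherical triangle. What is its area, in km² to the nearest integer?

2148247 km²

Side lengths (central angles): a = 2.2324, b = 2.1869, c = 0.3582 rad; semiperimeter s = 2.3888.
By l'Huilier's theorem, tan(E/4) = √[tan(s/2) tan((s−a)/2) tan((s−b)/2) tan((s−c)/2)], giving spherical excess E = 0.7117 rad.
Area = E·R² = 0.7117 × (1737.4)² ≈ 2148247 km².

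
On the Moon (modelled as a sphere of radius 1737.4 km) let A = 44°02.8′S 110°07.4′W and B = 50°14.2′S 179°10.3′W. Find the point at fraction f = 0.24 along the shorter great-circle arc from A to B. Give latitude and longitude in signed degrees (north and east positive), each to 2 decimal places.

-49.27°, -124.21°

Central angle δ = 0.7970 rad. Interpolating on the sphere with fraction f = 0.24:
P = [sin((1−f)δ)·A + sin(fδ)·B] / sin δ = 0.7960·A + 0.2658·B in Cartesian coordinates,
giving P = (-0.3668, -0.5397, -0.7577), i.e. latitude -49.27°, longitude -124.21°.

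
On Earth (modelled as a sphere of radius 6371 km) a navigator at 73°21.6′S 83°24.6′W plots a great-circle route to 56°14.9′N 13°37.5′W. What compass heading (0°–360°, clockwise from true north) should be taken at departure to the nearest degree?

51°

With φ₁ = -1.2804, φ₂ = 0.9817, Δλ = 1.2180 rad, the forward-azimuth formula gives
θ = atan2( sin Δλ cos φ₂ , cos φ₁ sin φ₂ − sin φ₁ cos φ₂ cos Δλ ) = atan2(0.5214, 0.4220) = 51.01°.
So the initial bearing is 51°.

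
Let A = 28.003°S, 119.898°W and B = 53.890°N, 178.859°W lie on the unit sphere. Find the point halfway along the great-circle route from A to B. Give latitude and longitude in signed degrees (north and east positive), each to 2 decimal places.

14.70°, -142.95°

The central angle between A and B is δ = 1.6820 rad.
With f = 0.5, the slerp weights are sin((1−f)δ)/sin δ = 0.7500 and sin(fδ)/sin δ = 0.7500.
Weighted sum of the unit vectors: (0.7500)·(-0.4401,-0.7654,-0.4695) + (0.7500)·(-0.5892,-0.0117,0.8079) = (-0.7720, -0.5828, 0.2538).
Converting back: φ = atan2(z, √(x²+y²)) = 14.70°, λ = atan2(y, x) = -142.95°.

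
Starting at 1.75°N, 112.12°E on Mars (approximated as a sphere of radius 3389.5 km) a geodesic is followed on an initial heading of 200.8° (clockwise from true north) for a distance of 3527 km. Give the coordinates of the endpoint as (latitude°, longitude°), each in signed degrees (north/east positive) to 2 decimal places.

-52.25°, 82.10°

Angular distance δ = d/R = 3527/3389.5 = 1.04057 rad; initial bearing θ = 3.5046 rad.
sin φ₂ = sin φ₁ cos δ + cos φ₁ sin δ cos θ = (0.0305)(0.5057) + (0.9995)(0.8627)(-0.9348) = -0.7906, so φ₂ = -52.25°.
Δλ = atan2(sin θ sin δ cos φ₁, cos δ − sin φ₁ sin φ₂) = atan2(-0.3062, 0.5299) = -30.023°.
λ₂ = 112.120° − 30.023° = 82.10°.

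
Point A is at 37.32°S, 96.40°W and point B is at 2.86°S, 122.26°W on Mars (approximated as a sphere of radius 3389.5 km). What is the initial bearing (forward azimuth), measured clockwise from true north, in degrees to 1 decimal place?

319.2°

Δλ = -25.860° = -0.4513 rad.
y = sin Δλ · cos φ₂ = (-0.4362)(0.9988) = -0.4356
x = cos φ₁ sin φ₂ − sin φ₁ cos φ₂ cos Δλ = (0.7953)(-0.0499) − (-0.6063)(0.9988)(0.8999) = 0.5052
θ = atan2(y, x) = -40.77°; adding 360° gives 319.2°.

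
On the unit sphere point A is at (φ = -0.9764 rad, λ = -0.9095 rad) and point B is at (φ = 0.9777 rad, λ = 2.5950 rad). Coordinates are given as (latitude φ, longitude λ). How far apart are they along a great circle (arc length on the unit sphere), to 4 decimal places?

Let φ₁ = -0.9764 rad, φ₂ = 0.9777 rad, and Δλ = -2.7787 rad.
cos c = sin φ₁ sin φ₂ + cos φ₁ cos φ₂ cos Δλ = (-0.8285)(0.8292) + (0.5600)(0.5589)(-0.9349) = -0.97961,
so c = arccos(-0.97961) = 2.93932 rad.
On the unit sphere the arc length equals the central angle: 2.9393.

2.9393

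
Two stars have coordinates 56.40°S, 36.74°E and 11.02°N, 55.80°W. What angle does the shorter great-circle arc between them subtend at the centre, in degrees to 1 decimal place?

100.6°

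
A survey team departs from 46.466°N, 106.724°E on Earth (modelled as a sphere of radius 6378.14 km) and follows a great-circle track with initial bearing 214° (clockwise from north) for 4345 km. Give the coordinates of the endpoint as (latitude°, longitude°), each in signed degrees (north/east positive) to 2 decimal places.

Angular distance δ = d/R = 4345/6378.14 = 0.68123 rad; initial bearing θ = 3.7350 rad.
sin φ₂ = sin φ₁ cos δ + cos φ₁ sin δ cos θ = (0.7250)(0.7768) + (0.6888)(0.6298)(-0.8290) = 0.2035, so φ₂ = 11.74°.
Δλ = atan2(sin θ sin δ cos φ₁, cos δ − sin φ₁ sin φ₂) = atan2(-0.2426, 0.6292) = -21.081°.
λ₂ = 106.724° − 21.081° = 85.64°.

11.74°, 85.64°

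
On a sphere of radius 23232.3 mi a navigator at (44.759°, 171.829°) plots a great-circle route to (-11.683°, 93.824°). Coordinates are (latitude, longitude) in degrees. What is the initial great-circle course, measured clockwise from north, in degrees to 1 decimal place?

Δλ = -78.005° = -1.3614 rad.
y = sin Δλ · cos φ₂ = (-0.9782)(0.9793) = -0.9579
x = cos φ₁ sin φ₂ − sin φ₁ cos φ₂ cos Δλ = (0.7101)(-0.2025) − (0.7041)(0.9793)(0.2078) = -0.2871
θ = atan2(y, x) = -106.68°; adding 360° gives 253.3°.

253.3°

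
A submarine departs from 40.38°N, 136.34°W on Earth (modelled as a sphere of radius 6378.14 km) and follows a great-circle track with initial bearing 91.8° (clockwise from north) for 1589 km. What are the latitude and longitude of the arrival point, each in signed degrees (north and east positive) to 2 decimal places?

38.46°, -118.00°

Angular distance δ = d/R = 1589/6378.14 = 0.24913 rad; initial bearing θ = 1.6022 rad.
sin φ₂ = sin φ₁ cos δ + cos φ₁ sin δ cos θ = (0.6479)(0.9691) + (0.7618)(0.2466)(-0.0314) = 0.6220, so φ₂ = 38.46°.
Δλ = atan2(sin θ sin δ cos φ₁, cos δ − sin φ₁ sin φ₂) = atan2(0.1877, 0.5662) = 18.344°.
λ₂ = -136.340° + 18.344° = -118.00°.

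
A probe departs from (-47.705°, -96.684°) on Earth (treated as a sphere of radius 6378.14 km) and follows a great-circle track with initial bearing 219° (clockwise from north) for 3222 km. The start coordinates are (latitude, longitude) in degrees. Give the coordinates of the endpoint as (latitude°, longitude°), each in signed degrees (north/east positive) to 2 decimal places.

Angular distance δ = d/R = 3222/6378.14 = 0.50516 rad; initial bearing θ = 3.8223 rad.
sin φ₂ = sin φ₁ cos δ + cos φ₁ sin δ cos θ = (-0.7397)(0.8751) + (0.6729)(0.4840)(-0.7771) = -0.9004, so φ₂ = -64.21°.
Δλ = atan2(sin θ sin δ cos φ₁, cos δ − sin φ₁ sin φ₂) = atan2(-0.2050, 0.2091) = -44.429°.
λ₂ = -96.684° − 44.429° = -141.11°.

-64.21°, -141.11°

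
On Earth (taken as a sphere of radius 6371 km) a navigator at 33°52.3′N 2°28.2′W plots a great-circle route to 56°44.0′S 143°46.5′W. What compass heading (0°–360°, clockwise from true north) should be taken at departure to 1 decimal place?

217.0°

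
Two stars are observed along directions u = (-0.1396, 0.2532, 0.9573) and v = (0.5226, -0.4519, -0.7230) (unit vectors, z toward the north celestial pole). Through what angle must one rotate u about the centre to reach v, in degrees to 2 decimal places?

u·v = -0.8795; |u| = 1.0000, |v| = 1.0000.
cos θ = (u·v)/(|u||v|) = -0.8795, so θ = 151.58°.

151.58°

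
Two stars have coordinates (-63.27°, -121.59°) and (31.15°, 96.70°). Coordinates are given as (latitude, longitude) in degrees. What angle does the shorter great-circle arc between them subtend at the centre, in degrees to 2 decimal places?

Let φ₁ = -1.1043 rad, φ₂ = 0.5437 rad, and Δλ = -2.4733 rad.
cos c = sin φ₁ sin φ₂ + cos φ₁ cos φ₂ cos Δλ = (-0.8931)(0.5173) + (0.4498)(0.8558)(-0.7849) = -0.76413,
so c = arccos(-0.76413) = 2.44049 rad.
So the angular separation is 139.83°.

139.83°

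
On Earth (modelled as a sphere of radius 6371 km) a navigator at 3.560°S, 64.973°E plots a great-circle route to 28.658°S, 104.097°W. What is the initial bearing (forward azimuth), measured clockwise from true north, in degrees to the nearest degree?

197°

With φ₁ = -0.0621, φ₂ = -0.5002, Δλ = -2.9508 rad, the forward-azimuth formula gives
θ = atan2( sin Δλ cos φ₂ , cos φ₁ sin φ₂ − sin φ₁ cos φ₂ cos Δλ ) = atan2(-0.1664, -0.5322) = -162.64°.
Adding 360° brings this into [0°, 360°): 197°.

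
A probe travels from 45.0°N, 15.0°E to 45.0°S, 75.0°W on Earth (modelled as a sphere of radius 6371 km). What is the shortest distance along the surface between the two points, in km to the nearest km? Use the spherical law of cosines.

13343 km

With latitudes φ₁ = 45.000°, φ₂ = -45.000° and longitude difference Δλ = -90.000°:
cos c = sin φ₁ sin φ₂ + cos φ₁ cos φ₂ cos Δλ = (0.7071)(-0.7071) + (0.7071)(0.7071)(0.0000) = -0.50000,
so c = arccos(-0.50000) = 2.09440 rad.
Distance = R·c = 6371 × 2.0944 ≈ 13343 km.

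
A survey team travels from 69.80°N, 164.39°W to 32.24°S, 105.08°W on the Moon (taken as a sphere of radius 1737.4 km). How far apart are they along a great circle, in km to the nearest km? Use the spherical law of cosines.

Let φ₁ = 1.2182 rad, φ₂ = -0.5627 rad, and Δλ = 1.0352 rad.
cos c = sin φ₁ sin φ₂ + cos φ₁ cos φ₂ cos Δλ = (0.9385)(-0.5335) + (0.3453)(0.8458)(0.5104) = -0.35159,
so c = arccos(-0.35159) = 1.93006 rad.
Distance = R·c = 1737.4 × 1.9301 ≈ 3353 km.

3353 km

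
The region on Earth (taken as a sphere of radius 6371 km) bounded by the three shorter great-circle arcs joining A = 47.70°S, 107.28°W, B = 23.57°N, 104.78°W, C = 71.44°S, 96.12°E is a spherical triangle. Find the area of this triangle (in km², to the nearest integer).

5903634 km²

Side lengths (central angles): a = 2.2805, b = 1.0419, c = 1.2445 rad; semiperimeter s = 2.2835.
By l'Huilier's theorem, tan(E/4) = √[tan(s/2) tan((s−a)/2) tan((s−b)/2) tan((s−c)/2)], giving spherical excess E = 0.1454 rad.
Area = E·R² = 0.1454 × (6371)² ≈ 5903634 km².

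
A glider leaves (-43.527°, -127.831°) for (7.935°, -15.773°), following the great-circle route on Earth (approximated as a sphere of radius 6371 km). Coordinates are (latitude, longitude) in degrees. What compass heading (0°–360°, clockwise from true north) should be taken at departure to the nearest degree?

100°

Δλ = 112.058° = 1.9558 rad.
y = sin Δλ · cos φ₂ = (0.9268)(0.9904) = 0.9179
x = cos φ₁ sin φ₂ − sin φ₁ cos φ₂ cos Δλ = (0.7250)(0.1380) − (-0.6887)(0.9904)(-0.3755) = -0.1561
θ = atan2(y, x) = 99.65°, so the bearing is 100°.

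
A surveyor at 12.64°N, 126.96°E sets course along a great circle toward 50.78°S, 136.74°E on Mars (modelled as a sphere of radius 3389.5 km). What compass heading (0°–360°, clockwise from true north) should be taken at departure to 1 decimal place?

173.1°

Δλ = 9.780° = 0.1707 rad.
y = sin Δλ · cos φ₂ = (0.1699)(0.6323) = 0.1074
x = cos φ₁ sin φ₂ − sin φ₁ cos φ₂ cos Δλ = (0.9758)(-0.7747) − (0.2188)(0.6323)(0.9855) = -0.8923
θ = atan2(y, x) = 173.14°, so the bearing is 173.1°.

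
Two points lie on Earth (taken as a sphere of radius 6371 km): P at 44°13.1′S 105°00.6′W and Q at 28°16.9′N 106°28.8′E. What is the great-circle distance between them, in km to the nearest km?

With latitudes φ₁ = -44.218°, φ₂ = 28.282° and longitude difference Δλ = -148.510°:
cos c = sin φ₁ sin φ₂ + cos φ₁ cos φ₂ cos Δλ = (-0.6974)(0.4738) + (0.7167)(0.8806)(-0.8527) = -0.86862,
so c = arccos(-0.86862) = 2.62321 rad.
Distance = R·c = 6371 × 2.6232 ≈ 16712 km.

16712 km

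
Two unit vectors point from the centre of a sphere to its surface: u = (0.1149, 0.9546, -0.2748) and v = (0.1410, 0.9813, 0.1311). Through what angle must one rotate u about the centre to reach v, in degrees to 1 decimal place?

23.5°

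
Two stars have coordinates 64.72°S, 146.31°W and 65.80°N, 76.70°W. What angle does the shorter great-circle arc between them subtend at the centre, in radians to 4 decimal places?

With latitudes φ₁ = -64.720°, φ₂ = 65.800° and longitude difference Δλ = 69.610°:
cos c = sin φ₁ sin φ₂ + cos φ₁ cos φ₂ cos Δλ = (-0.9042)(0.9121) + (0.4270)(0.4099)(0.3484) = -0.76378,
so c = arccos(-0.76378) = 2.43994 rad.
So the angular separation is 2.4399 rad.

2.4399 rad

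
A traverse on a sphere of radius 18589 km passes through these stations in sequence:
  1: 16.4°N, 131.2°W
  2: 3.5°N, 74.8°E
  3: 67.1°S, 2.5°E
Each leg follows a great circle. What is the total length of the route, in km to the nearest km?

75904 km

Leg 1→2: central angle 2.5743 rad, distance 47854.4 km.
Leg 2→3: central angle 1.5089 rad, distance 28049.1 km.
Total: 47854.4 + 28049.1 ≈ 75904 km.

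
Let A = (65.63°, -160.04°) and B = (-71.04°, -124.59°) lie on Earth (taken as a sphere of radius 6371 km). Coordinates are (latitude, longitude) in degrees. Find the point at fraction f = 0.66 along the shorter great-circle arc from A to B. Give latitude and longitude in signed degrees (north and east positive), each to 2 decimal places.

The central angle between A and B is δ = 2.4223 rad.
With f = 0.66, the slerp weights are sin((1−f)δ)/sin δ = 1.1134 and sin(fδ)/sin δ = 1.5172.
Weighted sum of the unit vectors: (1.1134)·(-0.3878,-0.1409,0.9109) + (1.5172)·(-0.1845,-0.2675,-0.9457) = (-0.7117, -0.5626, -0.4207).
Converting back: φ = atan2(z, √(x²+y²)) = -24.88°, λ = atan2(y, x) = -141.67°.

-24.88°, -141.67°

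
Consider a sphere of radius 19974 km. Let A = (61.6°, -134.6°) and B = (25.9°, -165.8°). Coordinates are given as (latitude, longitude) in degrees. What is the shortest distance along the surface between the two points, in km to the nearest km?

With latitudes φ₁ = 61.600°, φ₂ = 25.900° and longitude difference Δλ = -31.200°:
cos c = sin φ₁ sin φ₂ + cos φ₁ cos φ₂ cos Δλ = (0.8796)(0.4368) + (0.4756)(0.8996)(0.8554) = 0.75020,
so c = arccos(0.75020) = 0.72243 rad.
Distance = R·c = 19974 × 0.7224 ≈ 14430 km.

14430 km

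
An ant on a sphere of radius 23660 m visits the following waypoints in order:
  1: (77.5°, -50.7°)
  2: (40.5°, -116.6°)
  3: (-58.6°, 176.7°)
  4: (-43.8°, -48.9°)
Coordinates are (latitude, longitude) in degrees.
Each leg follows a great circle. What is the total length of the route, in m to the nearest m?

94884 m

Leg 1→2: central angle 0.7936 rad, distance 18777.4 m.
Leg 2→3: central angle 1.9797 rad, distance 46840.4 m.
Leg 3→4: central angle 1.2370 rad, distance 29266.3 m.
Total: 18777.4 + 46840.4 + 29266.3 ≈ 94884 m.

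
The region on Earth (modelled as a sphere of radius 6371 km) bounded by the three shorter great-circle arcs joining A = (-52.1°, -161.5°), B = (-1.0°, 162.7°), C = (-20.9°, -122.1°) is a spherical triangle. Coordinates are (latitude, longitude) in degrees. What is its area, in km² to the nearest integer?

Side lengths (central angles): a = 1.3235, b = 0.7598, c = 1.0334 rad; semiperimeter s = 1.5583.
By l'Huilier's theorem, tan(E/4) = √[tan(s/2) tan((s−a)/2) tan((s−b)/2) tan((s−c)/2)], giving spherical excess E = 0.4577 rad.
Area = E·R² = 0.4577 × (6371)² ≈ 18578318 km².

18578318 km²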